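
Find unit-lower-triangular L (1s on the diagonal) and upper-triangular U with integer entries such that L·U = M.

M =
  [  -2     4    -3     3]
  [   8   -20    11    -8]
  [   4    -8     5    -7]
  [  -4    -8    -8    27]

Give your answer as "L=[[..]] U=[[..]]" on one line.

  row1 -= -4·row0 → [0,-4,-1,4]
  row2 -= -2·row0 → [0,0,-1,-1]
  row3 -= 2·row0 → [0,-16,-2,21]
  row2 -= 0·row1 → [0,0,-1,-1]
  row3 -= 4·row1 → [0,0,2,5]
  row3 -= -2·row2 → [0,0,0,3]

L=[[1,0,0,0],[-4,1,0,0],[-2,0,1,0],[2,4,-2,1]] U=[[-2,4,-3,3],[0,-4,-1,4],[0,0,-1,-1],[0,0,0,3]]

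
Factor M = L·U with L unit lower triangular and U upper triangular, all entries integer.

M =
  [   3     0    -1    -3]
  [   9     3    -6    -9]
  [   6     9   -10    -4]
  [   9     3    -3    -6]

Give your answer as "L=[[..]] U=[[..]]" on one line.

L=[[1,0,0,0],[3,1,0,0],[2,3,1,0],[3,1,3,1]] U=[[3,0,-1,-3],[0,3,-3,0],[0,0,1,2],[0,0,0,-3]]

  R1 -= 3·R0 → [0,3,-3,0]
  R2 -= 2·R0 → [0,9,-8,2]
  R3 -= 3·R0 → [0,3,0,3]
  R2 -= 3·R1 → [0,0,1,2]
  R3 -= 1·R1 → [0,0,3,3]
  R3 -= 3·R2 → [0,0,0,-3]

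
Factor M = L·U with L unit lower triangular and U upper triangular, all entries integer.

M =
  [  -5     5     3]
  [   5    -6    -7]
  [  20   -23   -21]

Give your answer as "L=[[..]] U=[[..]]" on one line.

L=[[1,0,0],[-1,1,0],[-4,3,1]] U=[[-5,5,3],[0,-1,-4],[0,0,3]]

  row1 -= -1·row0 → [0,-1,-4]
  row2 -= -4·row0 → [0,-3,-9]
  row2 -= 3·row1 → [0,0,3]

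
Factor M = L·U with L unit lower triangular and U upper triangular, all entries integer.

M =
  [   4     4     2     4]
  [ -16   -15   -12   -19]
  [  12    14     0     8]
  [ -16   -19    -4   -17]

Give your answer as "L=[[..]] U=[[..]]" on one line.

L=[[1,0,0,0],[-4,1,0,0],[3,2,1,0],[-4,-3,-4,1]] U=[[4,4,2,4],[0,1,-4,-3],[0,0,2,2],[0,0,0,-2]]

  R1 -= -4·R0 → [0,1,-4,-3]
  R2 -= 3·R0 → [0,2,-6,-4]
  R3 -= -4·R0 → [0,-3,4,-1]
  R2 -= 2·R1 → [0,0,2,2]
  R3 -= -3·R1 → [0,0,-8,-10]
  R3 -= -4·R2 → [0,0,0,-2]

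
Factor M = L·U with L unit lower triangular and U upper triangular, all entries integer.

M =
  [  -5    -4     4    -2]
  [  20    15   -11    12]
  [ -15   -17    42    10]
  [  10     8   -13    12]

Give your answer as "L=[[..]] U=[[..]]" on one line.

  row1 -= -4·row0 → [0,-1,5,4]
  row2 -= 3·row0 → [0,-5,30,16]
  row3 -= -2·row0 → [0,0,-5,8]
  row2 -= 5·row1 → [0,0,5,-4]
  row3 -= 0·row1 → [0,0,-5,8]
  row3 -= -1·row2 → [0,0,0,4]

L=[[1,0,0,0],[-4,1,0,0],[3,5,1,0],[-2,0,-1,1]] U=[[-5,-4,4,-2],[0,-1,5,4],[0,0,5,-4],[0,0,0,4]]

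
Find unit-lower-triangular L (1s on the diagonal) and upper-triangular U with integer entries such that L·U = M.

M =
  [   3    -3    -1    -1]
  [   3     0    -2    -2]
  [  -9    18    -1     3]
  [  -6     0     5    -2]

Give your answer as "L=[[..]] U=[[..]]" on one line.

L=[[1,0,0,0],[1,1,0,0],[-3,3,1,0],[-2,-2,-1,1]] U=[[3,-3,-1,-1],[0,3,-1,-1],[0,0,-1,3],[0,0,0,-3]]

  r1 -= 1·r0 → [0,3,-1,-1]
  r2 -= -3·r0 → [0,9,-4,0]
  r3 -= -2·r0 → [0,-6,3,-4]
  r2 -= 3·r1 → [0,0,-1,3]
  r3 -= -2·r1 → [0,0,1,-6]
  r3 -= -1·r2 → [0,0,0,-3]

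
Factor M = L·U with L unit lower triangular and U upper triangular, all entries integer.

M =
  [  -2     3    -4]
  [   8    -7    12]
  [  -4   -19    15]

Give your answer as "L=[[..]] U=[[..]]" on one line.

  r1 -= -4·r0 → [0,5,-4]
  r2 -= 2·r0 → [0,-25,23]
  r2 -= -5·r1 → [0,0,3]

L=[[1,0,0],[-4,1,0],[2,-5,1]] U=[[-2,3,-4],[0,5,-4],[0,0,3]]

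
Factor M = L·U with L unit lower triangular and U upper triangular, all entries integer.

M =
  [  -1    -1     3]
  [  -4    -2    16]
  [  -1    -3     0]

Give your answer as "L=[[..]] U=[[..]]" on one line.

  row1 -= 4·row0 → [0,2,4]
  row2 -= 1·row0 → [0,-2,-3]
  row2 -= -1·row1 → [0,0,1]

L=[[1,0,0],[4,1,0],[1,-1,1]] U=[[-1,-1,3],[0,2,4],[0,0,1]]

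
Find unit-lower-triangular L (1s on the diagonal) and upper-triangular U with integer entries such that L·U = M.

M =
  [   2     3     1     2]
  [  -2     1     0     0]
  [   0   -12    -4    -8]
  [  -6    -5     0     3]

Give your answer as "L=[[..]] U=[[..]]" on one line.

  R1 -= -1·R0 → [0,4,1,2]
  R2 -= 0·R0 → [0,-12,-4,-8]
  R3 -= -3·R0 → [0,4,3,9]
  R2 -= -3·R1 → [0,0,-1,-2]
  R3 -= 1·R1 → [0,0,2,7]
  R3 -= -2·R2 → [0,0,0,3]

L=[[1,0,0,0],[-1,1,0,0],[0,-3,1,0],[-3,1,-2,1]] U=[[2,3,1,2],[0,4,1,2],[0,0,-1,-2],[0,0,0,3]]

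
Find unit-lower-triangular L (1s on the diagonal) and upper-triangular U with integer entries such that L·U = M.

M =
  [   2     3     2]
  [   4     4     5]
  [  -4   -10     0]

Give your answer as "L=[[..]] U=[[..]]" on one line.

L=[[1,0,0],[2,1,0],[-2,2,1]] U=[[2,3,2],[0,-2,1],[0,0,2]]

  row1 -= 2·row0 → [0,-2,1]
  row2 -= -2·row0 → [0,-4,4]
  row2 -= 2·row1 → [0,0,2]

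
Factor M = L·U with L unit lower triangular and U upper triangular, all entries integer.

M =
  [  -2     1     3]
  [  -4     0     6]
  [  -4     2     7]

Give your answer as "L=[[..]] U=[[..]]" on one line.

L=[[1,0,0],[2,1,0],[2,0,1]] U=[[-2,1,3],[0,-2,0],[0,0,1]]

  R1 -= 2·R0 → [0,-2,0]
  R2 -= 2·R0 → [0,0,1]
  R2 -= 0·R1 → [0,0,1]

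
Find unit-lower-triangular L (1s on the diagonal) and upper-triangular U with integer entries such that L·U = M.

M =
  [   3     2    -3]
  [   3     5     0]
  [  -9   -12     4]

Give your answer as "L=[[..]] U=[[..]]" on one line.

  R1 -= 1·R0 → [0,3,3]
  R2 -= -3·R0 → [0,-6,-5]
  R2 -= -2·R1 → [0,0,1]

L=[[1,0,0],[1,1,0],[-3,-2,1]] U=[[3,2,-3],[0,3,3],[0,0,1]]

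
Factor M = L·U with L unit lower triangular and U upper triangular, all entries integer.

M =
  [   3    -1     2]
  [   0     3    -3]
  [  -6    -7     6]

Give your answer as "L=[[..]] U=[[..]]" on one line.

L=[[1,0,0],[0,1,0],[-2,-3,1]] U=[[3,-1,2],[0,3,-3],[0,0,1]]

  r1 -= 0·r0 → [0,3,-3]
  r2 -= -2·r0 → [0,-9,10]
  r2 -= -3·r1 → [0,0,1]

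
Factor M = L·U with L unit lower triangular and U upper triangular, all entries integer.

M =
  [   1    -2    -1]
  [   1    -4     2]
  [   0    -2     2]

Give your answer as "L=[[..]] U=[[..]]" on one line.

L=[[1,0,0],[1,1,0],[0,1,1]] U=[[1,-2,-1],[0,-2,3],[0,0,-1]]

  r1 -= 1·r0 → [0,-2,3]
  r2 -= 0·r0 → [0,-2,2]
  r2 -= 1·r1 → [0,0,-1]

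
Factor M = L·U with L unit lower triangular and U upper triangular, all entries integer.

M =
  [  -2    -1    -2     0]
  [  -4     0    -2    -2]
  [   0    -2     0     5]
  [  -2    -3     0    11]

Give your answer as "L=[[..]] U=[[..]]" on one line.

L=[[1,0,0,0],[2,1,0,0],[0,-1,1,0],[1,-1,2,1]] U=[[-2,-1,-2,0],[0,2,2,-2],[0,0,2,3],[0,0,0,3]]

  R1 -= 2·R0 → [0,2,2,-2]
  R2 -= 0·R0 → [0,-2,0,5]
  R3 -= 1·R0 → [0,-2,2,11]
  R2 -= -1·R1 → [0,0,2,3]
  R3 -= -1·R1 → [0,0,4,9]
  R3 -= 2·R2 → [0,0,0,3]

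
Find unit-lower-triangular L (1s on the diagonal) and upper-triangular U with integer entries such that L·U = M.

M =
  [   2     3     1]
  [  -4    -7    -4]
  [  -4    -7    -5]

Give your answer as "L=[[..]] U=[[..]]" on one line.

L=[[1,0,0],[-2,1,0],[-2,1,1]] U=[[2,3,1],[0,-1,-2],[0,0,-1]]

  row1 -= -2·row0 → [0,-1,-2]
  row2 -= -2·row0 → [0,-1,-3]
  row2 -= 1·row1 → [0,0,-1]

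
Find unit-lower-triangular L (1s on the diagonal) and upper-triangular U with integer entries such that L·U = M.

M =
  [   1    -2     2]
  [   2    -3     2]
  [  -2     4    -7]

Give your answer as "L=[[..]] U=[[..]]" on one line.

  row1 -= 2·row0 → [0,1,-2]
  row2 -= -2·row0 → [0,0,-3]
  row2 -= 0·row1 → [0,0,-3]

L=[[1,0,0],[2,1,0],[-2,0,1]] U=[[1,-2,2],[0,1,-2],[0,0,-3]]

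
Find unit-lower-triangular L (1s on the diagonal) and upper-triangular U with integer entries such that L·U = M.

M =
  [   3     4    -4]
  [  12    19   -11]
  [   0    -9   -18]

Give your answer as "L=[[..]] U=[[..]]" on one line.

L=[[1,0,0],[4,1,0],[0,-3,1]] U=[[3,4,-4],[0,3,5],[0,0,-3]]

  r1 -= 4·r0 → [0,3,5]
  r2 -= 0·r0 → [0,-9,-18]
  r2 -= -3·r1 → [0,0,-3]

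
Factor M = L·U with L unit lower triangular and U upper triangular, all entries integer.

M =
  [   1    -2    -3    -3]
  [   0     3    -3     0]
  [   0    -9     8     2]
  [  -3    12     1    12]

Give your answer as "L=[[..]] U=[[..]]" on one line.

L=[[1,0,0,0],[0,1,0,0],[0,-3,1,0],[-3,2,2,1]] U=[[1,-2,-3,-3],[0,3,-3,0],[0,0,-1,2],[0,0,0,-1]]

  r1 -= 0·r0 → [0,3,-3,0]
  r2 -= 0·r0 → [0,-9,8,2]
  r3 -= -3·r0 → [0,6,-8,3]
  r2 -= -3·r1 → [0,0,-1,2]
  r3 -= 2·r1 → [0,0,-2,3]
  r3 -= 2·r2 → [0,0,0,-1]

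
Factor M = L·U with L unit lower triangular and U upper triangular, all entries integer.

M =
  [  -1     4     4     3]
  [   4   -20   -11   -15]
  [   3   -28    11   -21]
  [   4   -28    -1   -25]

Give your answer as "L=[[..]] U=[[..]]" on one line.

L=[[1,0,0,0],[-4,1,0,0],[-3,4,1,0],[-4,3,0,1]] U=[[-1,4,4,3],[0,-4,5,-3],[0,0,3,0],[0,0,0,-4]]

  row1 -= -4·row0 → [0,-4,5,-3]
  row2 -= -3·row0 → [0,-16,23,-12]
  row3 -= -4·row0 → [0,-12,15,-13]
  row2 -= 4·row1 → [0,0,3,0]
  row3 -= 3·row1 → [0,0,0,-4]
  row3 -= 0·row2 → [0,0,0,-4]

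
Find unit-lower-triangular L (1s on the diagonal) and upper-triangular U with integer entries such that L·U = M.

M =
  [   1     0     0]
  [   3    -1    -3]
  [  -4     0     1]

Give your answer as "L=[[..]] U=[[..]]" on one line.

  r1 -= 3·r0 → [0,-1,-3]
  r2 -= -4·r0 → [0,0,1]
  r2 -= 0·r1 → [0,0,1]

L=[[1,0,0],[3,1,0],[-4,0,1]] U=[[1,0,0],[0,-1,-3],[0,0,1]]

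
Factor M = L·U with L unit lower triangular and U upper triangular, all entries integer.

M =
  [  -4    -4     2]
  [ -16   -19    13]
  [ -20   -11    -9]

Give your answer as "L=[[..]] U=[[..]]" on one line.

  R1 -= 4·R0 → [0,-3,5]
  R2 -= 5·R0 → [0,9,-19]
  R2 -= -3·R1 → [0,0,-4]

L=[[1,0,0],[4,1,0],[5,-3,1]] U=[[-4,-4,2],[0,-3,5],[0,0,-4]]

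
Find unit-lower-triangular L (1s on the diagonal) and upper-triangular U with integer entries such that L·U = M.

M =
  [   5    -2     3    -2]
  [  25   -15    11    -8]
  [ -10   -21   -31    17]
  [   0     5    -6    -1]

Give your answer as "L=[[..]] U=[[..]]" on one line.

L=[[1,0,0,0],[5,1,0,0],[-2,5,1,0],[0,-1,2,1]] U=[[5,-2,3,-2],[0,-5,-4,2],[0,0,-5,3],[0,0,0,-5]]

  r1 -= 5·r0 → [0,-5,-4,2]
  r2 -= -2·r0 → [0,-25,-25,13]
  r3 -= 0·r0 → [0,5,-6,-1]
  r2 -= 5·r1 → [0,0,-5,3]
  r3 -= -1·r1 → [0,0,-10,1]
  r3 -= 2·r2 → [0,0,0,-5]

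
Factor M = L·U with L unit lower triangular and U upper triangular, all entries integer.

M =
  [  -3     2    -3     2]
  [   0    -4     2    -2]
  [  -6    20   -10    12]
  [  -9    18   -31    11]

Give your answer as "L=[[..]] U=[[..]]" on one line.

L=[[1,0,0,0],[0,1,0,0],[2,-4,1,0],[3,-3,-4,1]] U=[[-3,2,-3,2],[0,-4,2,-2],[0,0,4,0],[0,0,0,-1]]

  row1 -= 0·row0 → [0,-4,2,-2]
  row2 -= 2·row0 → [0,16,-4,8]
  row3 -= 3·row0 → [0,12,-22,5]
  row2 -= -4·row1 → [0,0,4,0]
  row3 -= -3·row1 → [0,0,-16,-1]
  row3 -= -4·row2 → [0,0,0,-1]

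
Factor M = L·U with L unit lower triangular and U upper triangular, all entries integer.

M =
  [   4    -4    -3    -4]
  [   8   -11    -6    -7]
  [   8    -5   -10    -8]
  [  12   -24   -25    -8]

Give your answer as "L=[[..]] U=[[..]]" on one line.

  R1 -= 2·R0 → [0,-3,0,1]
  R2 -= 2·R0 → [0,3,-4,0]
  R3 -= 3·R0 → [0,-12,-16,4]
  R2 -= -1·R1 → [0,0,-4,1]
  R3 -= 4·R1 → [0,0,-16,0]
  R3 -= 4·R2 → [0,0,0,-4]

L=[[1,0,0,0],[2,1,0,0],[2,-1,1,0],[3,4,4,1]] U=[[4,-4,-3,-4],[0,-3,0,1],[0,0,-4,1],[0,0,0,-4]]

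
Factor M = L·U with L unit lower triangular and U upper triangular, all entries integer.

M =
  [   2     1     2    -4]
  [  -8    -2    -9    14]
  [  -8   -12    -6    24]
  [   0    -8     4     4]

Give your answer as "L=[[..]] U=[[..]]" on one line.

  R1 -= -4·R0 → [0,2,-1,-2]
  R2 -= -4·R0 → [0,-8,2,8]
  R3 -= 0·R0 → [0,-8,4,4]
  R2 -= -4·R1 → [0,0,-2,0]
  R3 -= -4·R1 → [0,0,0,-4]
  R3 -= 0·R2 → [0,0,0,-4]

L=[[1,0,0,0],[-4,1,0,0],[-4,-4,1,0],[0,-4,0,1]] U=[[2,1,2,-4],[0,2,-1,-2],[0,0,-2,0],[0,0,0,-4]]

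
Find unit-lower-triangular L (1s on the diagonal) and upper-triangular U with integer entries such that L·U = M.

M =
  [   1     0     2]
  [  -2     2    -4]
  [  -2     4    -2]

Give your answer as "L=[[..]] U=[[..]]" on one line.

  r1 -= -2·r0 → [0,2,0]
  r2 -= -2·r0 → [0,4,2]
  r2 -= 2·r1 → [0,0,2]

L=[[1,0,0],[-2,1,0],[-2,2,1]] U=[[1,0,2],[0,2,0],[0,0,2]]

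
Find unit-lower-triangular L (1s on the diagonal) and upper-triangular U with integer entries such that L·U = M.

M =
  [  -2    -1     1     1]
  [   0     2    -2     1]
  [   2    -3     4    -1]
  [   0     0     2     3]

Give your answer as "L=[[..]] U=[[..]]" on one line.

  R1 -= 0·R0 → [0,2,-2,1]
  R2 -= -1·R0 → [0,-4,5,0]
  R3 -= 0·R0 → [0,0,2,3]
  R2 -= -2·R1 → [0,0,1,2]
  R3 -= 0·R1 → [0,0,2,3]
  R3 -= 2·R2 → [0,0,0,-1]

L=[[1,0,0,0],[0,1,0,0],[-1,-2,1,0],[0,0,2,1]] U=[[-2,-1,1,1],[0,2,-2,1],[0,0,1,2],[0,0,0,-1]]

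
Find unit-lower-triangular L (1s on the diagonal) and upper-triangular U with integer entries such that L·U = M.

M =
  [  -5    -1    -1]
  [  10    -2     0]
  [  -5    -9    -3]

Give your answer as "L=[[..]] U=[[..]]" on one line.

L=[[1,0,0],[-2,1,0],[1,2,1]] U=[[-5,-1,-1],[0,-4,-2],[0,0,2]]

  r1 -= -2·r0 → [0,-4,-2]
  r2 -= 1·r0 → [0,-8,-2]
  r2 -= 2·r1 → [0,0,2]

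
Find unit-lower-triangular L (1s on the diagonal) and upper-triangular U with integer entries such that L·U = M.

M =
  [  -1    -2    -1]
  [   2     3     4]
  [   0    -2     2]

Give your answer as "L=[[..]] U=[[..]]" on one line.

L=[[1,0,0],[-2,1,0],[0,2,1]] U=[[-1,-2,-1],[0,-1,2],[0,0,-2]]

  R1 -= -2·R0 → [0,-1,2]
  R2 -= 0·R0 → [0,-2,2]
  R2 -= 2·R1 → [0,0,-2]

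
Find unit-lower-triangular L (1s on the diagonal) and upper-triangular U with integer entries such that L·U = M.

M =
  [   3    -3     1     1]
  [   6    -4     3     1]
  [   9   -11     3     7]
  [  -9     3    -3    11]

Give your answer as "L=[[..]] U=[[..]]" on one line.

L=[[1,0,0,0],[2,1,0,0],[3,-1,1,0],[-3,-3,3,1]] U=[[3,-3,1,1],[0,2,1,-1],[0,0,1,3],[0,0,0,2]]

  row1 -= 2·row0 → [0,2,1,-1]
  row2 -= 3·row0 → [0,-2,0,4]
  row3 -= -3·row0 → [0,-6,0,14]
  row2 -= -1·row1 → [0,0,1,3]
  row3 -= -3·row1 → [0,0,3,11]
  row3 -= 3·row2 → [0,0,0,2]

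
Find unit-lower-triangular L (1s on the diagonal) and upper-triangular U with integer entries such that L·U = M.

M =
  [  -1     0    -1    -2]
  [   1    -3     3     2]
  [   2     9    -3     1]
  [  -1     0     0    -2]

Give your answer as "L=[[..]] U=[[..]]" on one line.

L=[[1,0,0,0],[-1,1,0,0],[-2,-3,1,0],[1,0,1,1]] U=[[-1,0,-1,-2],[0,-3,2,0],[0,0,1,-3],[0,0,0,3]]

  R1 -= -1·R0 → [0,-3,2,0]
  R2 -= -2·R0 → [0,9,-5,-3]
  R3 -= 1·R0 → [0,0,1,0]
  R2 -= -3·R1 → [0,0,1,-3]
  R3 -= 0·R1 → [0,0,1,0]
  R3 -= 1·R2 → [0,0,0,3]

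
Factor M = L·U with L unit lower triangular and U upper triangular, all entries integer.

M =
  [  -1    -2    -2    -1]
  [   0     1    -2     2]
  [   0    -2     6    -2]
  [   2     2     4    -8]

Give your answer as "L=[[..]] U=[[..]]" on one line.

  row1 -= 0·row0 → [0,1,-2,2]
  row2 -= 0·row0 → [0,-2,6,-2]
  row3 -= -2·row0 → [0,-2,0,-10]
  row2 -= -2·row1 → [0,0,2,2]
  row3 -= -2·row1 → [0,0,-4,-6]
  row3 -= -2·row2 → [0,0,0,-2]

L=[[1,0,0,0],[0,1,0,0],[0,-2,1,0],[-2,-2,-2,1]] U=[[-1,-2,-2,-1],[0,1,-2,2],[0,0,2,2],[0,0,0,-2]]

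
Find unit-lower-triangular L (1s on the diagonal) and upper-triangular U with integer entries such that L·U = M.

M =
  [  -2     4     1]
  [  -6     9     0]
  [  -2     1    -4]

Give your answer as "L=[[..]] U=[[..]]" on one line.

  r1 -= 3·r0 → [0,-3,-3]
  r2 -= 1·r0 → [0,-3,-5]
  r2 -= 1·r1 → [0,0,-2]

L=[[1,0,0],[3,1,0],[1,1,1]] U=[[-2,4,1],[0,-3,-3],[0,0,-2]]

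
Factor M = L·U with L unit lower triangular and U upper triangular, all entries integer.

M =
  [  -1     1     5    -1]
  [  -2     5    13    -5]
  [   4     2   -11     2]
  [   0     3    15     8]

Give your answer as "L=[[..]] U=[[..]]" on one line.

  R1 -= 2·R0 → [0,3,3,-3]
  R2 -= -4·R0 → [0,6,9,-2]
  R3 -= 0·R0 → [0,3,15,8]
  R2 -= 2·R1 → [0,0,3,4]
  R3 -= 1·R1 → [0,0,12,11]
  R3 -= 4·R2 → [0,0,0,-5]

L=[[1,0,0,0],[2,1,0,0],[-4,2,1,0],[0,1,4,1]] U=[[-1,1,5,-1],[0,3,3,-3],[0,0,3,4],[0,0,0,-5]]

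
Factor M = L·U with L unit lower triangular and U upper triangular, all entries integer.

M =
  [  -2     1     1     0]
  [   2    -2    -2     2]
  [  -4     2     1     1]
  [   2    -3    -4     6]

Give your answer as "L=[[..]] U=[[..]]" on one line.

  R1 -= -1·R0 → [0,-1,-1,2]
  R2 -= 2·R0 → [0,0,-1,1]
  R3 -= -1·R0 → [0,-2,-3,6]
  R2 -= 0·R1 → [0,0,-1,1]
  R3 -= 2·R1 → [0,0,-1,2]
  R3 -= 1·R2 → [0,0,0,1]

L=[[1,0,0,0],[-1,1,0,0],[2,0,1,0],[-1,2,1,1]] U=[[-2,1,1,0],[0,-1,-1,2],[0,0,-1,1],[0,0,0,1]]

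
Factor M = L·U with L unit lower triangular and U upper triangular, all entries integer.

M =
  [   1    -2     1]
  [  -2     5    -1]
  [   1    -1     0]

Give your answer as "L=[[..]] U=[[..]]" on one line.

  row1 -= -2·row0 → [0,1,1]
  row2 -= 1·row0 → [0,1,-1]
  row2 -= 1·row1 → [0,0,-2]

L=[[1,0,0],[-2,1,0],[1,1,1]] U=[[1,-2,1],[0,1,1],[0,0,-2]]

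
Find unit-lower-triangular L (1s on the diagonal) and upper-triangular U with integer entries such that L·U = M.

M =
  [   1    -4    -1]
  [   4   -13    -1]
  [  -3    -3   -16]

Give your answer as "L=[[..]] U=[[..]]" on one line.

  R1 -= 4·R0 → [0,3,3]
  R2 -= -3·R0 → [0,-15,-19]
  R2 -= -5·R1 → [0,0,-4]

L=[[1,0,0],[4,1,0],[-3,-5,1]] U=[[1,-4,-1],[0,3,3],[0,0,-4]]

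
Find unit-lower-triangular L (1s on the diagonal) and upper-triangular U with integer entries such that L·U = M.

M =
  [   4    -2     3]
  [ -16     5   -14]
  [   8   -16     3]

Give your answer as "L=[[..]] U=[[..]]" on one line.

L=[[1,0,0],[-4,1,0],[2,4,1]] U=[[4,-2,3],[0,-3,-2],[0,0,5]]

  r1 -= -4·r0 → [0,-3,-2]
  r2 -= 2·r0 → [0,-12,-3]
  r2 -= 4·r1 → [0,0,5]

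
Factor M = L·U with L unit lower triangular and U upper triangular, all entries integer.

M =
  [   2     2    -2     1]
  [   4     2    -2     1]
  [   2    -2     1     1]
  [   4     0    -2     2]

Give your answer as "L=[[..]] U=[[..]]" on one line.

  row1 -= 2·row0 → [0,-2,2,-1]
  row2 -= 1·row0 → [0,-4,3,0]
  row3 -= 2·row0 → [0,-4,2,0]
  row2 -= 2·row1 → [0,0,-1,2]
  row3 -= 2·row1 → [0,0,-2,2]
  row3 -= 2·row2 → [0,0,0,-2]

L=[[1,0,0,0],[2,1,0,0],[1,2,1,0],[2,2,2,1]] U=[[2,2,-2,1],[0,-2,2,-1],[0,0,-1,2],[0,0,0,-2]]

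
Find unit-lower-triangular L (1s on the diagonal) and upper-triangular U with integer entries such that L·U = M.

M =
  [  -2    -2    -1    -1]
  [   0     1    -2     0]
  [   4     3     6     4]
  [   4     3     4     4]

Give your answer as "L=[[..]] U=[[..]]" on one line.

L=[[1,0,0,0],[0,1,0,0],[-2,-1,1,0],[-2,-1,0,1]] U=[[-2,-2,-1,-1],[0,1,-2,0],[0,0,2,2],[0,0,0,2]]

  row1 -= 0·row0 → [0,1,-2,0]
  row2 -= -2·row0 → [0,-1,4,2]
  row3 -= -2·row0 → [0,-1,2,2]
  row2 -= -1·row1 → [0,0,2,2]
  row3 -= -1·row1 → [0,0,0,2]
  row3 -= 0·row2 → [0,0,0,2]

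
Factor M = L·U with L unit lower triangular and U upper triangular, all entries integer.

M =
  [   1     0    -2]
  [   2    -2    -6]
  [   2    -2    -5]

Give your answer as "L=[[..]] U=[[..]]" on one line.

L=[[1,0,0],[2,1,0],[2,1,1]] U=[[1,0,-2],[0,-2,-2],[0,0,1]]

  R1 -= 2·R0 → [0,-2,-2]
  R2 -= 2·R0 → [0,-2,-1]
  R2 -= 1·R1 → [0,0,1]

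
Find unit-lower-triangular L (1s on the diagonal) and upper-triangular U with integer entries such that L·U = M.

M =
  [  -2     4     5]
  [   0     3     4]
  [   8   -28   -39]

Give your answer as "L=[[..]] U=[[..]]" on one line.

L=[[1,0,0],[0,1,0],[-4,-4,1]] U=[[-2,4,5],[0,3,4],[0,0,-3]]

  R1 -= 0·R0 → [0,3,4]
  R2 -= -4·R0 → [0,-12,-19]
  R2 -= -4·R1 → [0,0,-3]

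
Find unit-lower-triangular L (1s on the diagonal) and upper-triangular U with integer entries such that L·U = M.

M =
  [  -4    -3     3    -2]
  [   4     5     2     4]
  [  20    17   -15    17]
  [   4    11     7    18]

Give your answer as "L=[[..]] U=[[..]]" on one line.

  r1 -= -1·r0 → [0,2,5,2]
  r2 -= -5·r0 → [0,2,0,7]
  r3 -= -1·r0 → [0,8,10,16]
  r2 -= 1·r1 → [0,0,-5,5]
  r3 -= 4·r1 → [0,0,-10,8]
  r3 -= 2·r2 → [0,0,0,-2]

L=[[1,0,0,0],[-1,1,0,0],[-5,1,1,0],[-1,4,2,1]] U=[[-4,-3,3,-2],[0,2,5,2],[0,0,-5,5],[0,0,0,-2]]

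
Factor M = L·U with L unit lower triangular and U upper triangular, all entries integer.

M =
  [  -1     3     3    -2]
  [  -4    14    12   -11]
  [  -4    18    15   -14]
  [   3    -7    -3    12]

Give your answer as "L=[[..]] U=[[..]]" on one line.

L=[[1,0,0,0],[4,1,0,0],[4,3,1,0],[-3,1,2,1]] U=[[-1,3,3,-2],[0,2,0,-3],[0,0,3,3],[0,0,0,3]]

  row1 -= 4·row0 → [0,2,0,-3]
  row2 -= 4·row0 → [0,6,3,-6]
  row3 -= -3·row0 → [0,2,6,6]
  row2 -= 3·row1 → [0,0,3,3]
  row3 -= 1·row1 → [0,0,6,9]
  row3 -= 2·row2 → [0,0,0,3]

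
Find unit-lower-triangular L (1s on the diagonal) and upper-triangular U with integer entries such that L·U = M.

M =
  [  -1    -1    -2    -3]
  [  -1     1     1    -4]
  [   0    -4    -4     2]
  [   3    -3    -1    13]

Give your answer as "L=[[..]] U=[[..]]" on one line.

L=[[1,0,0,0],[1,1,0,0],[0,-2,1,0],[-3,-3,1,1]] U=[[-1,-1,-2,-3],[0,2,3,-1],[0,0,2,0],[0,0,0,1]]

  row1 -= 1·row0 → [0,2,3,-1]
  row2 -= 0·row0 → [0,-4,-4,2]
  row3 -= -3·row0 → [0,-6,-7,4]
  row2 -= -2·row1 → [0,0,2,0]
  row3 -= -3·row1 → [0,0,2,1]
  row3 -= 1·row2 → [0,0,0,1]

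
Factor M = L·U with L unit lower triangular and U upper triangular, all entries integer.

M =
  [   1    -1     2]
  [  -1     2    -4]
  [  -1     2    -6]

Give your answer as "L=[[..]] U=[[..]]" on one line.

L=[[1,0,0],[-1,1,0],[-1,1,1]] U=[[1,-1,2],[0,1,-2],[0,0,-2]]

  row1 -= -1·row0 → [0,1,-2]
  row2 -= -1·row0 → [0,1,-4]
  row2 -= 1·row1 → [0,0,-2]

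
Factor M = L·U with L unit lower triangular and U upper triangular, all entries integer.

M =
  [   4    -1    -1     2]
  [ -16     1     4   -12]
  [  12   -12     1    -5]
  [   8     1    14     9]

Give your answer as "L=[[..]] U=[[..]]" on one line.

L=[[1,0,0,0],[-4,1,0,0],[3,3,1,0],[2,-1,4,1]] U=[[4,-1,-1,2],[0,-3,0,-4],[0,0,4,1],[0,0,0,-3]]

  R1 -= -4·R0 → [0,-3,0,-4]
  R2 -= 3·R0 → [0,-9,4,-11]
  R3 -= 2·R0 → [0,3,16,5]
  R2 -= 3·R1 → [0,0,4,1]
  R3 -= -1·R1 → [0,0,16,1]
  R3 -= 4·R2 → [0,0,0,-3]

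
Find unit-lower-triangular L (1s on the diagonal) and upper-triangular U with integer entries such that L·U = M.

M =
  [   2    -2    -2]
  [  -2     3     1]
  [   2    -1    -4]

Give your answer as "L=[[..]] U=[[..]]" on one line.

  r1 -= -1·r0 → [0,1,-1]
  r2 -= 1·r0 → [0,1,-2]
  r2 -= 1·r1 → [0,0,-1]

L=[[1,0,0],[-1,1,0],[1,1,1]] U=[[2,-2,-2],[0,1,-1],[0,0,-1]]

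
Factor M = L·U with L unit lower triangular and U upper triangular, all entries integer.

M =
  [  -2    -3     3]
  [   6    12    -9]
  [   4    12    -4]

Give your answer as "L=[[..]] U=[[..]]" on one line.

L=[[1,0,0],[-3,1,0],[-2,2,1]] U=[[-2,-3,3],[0,3,0],[0,0,2]]

  row1 -= -3·row0 → [0,3,0]
  row2 -= -2·row0 → [0,6,2]
  row2 -= 2·row1 → [0,0,2]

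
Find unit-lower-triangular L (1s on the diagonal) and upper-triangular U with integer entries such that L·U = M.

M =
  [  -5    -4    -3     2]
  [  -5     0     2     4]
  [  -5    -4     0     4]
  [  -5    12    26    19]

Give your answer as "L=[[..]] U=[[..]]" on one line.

  R1 -= 1·R0 → [0,4,5,2]
  R2 -= 1·R0 → [0,0,3,2]
  R3 -= 1·R0 → [0,16,29,17]
  R2 -= 0·R1 → [0,0,3,2]
  R3 -= 4·R1 → [0,0,9,9]
  R3 -= 3·R2 → [0,0,0,3]

L=[[1,0,0,0],[1,1,0,0],[1,0,1,0],[1,4,3,1]] U=[[-5,-4,-3,2],[0,4,5,2],[0,0,3,2],[0,0,0,3]]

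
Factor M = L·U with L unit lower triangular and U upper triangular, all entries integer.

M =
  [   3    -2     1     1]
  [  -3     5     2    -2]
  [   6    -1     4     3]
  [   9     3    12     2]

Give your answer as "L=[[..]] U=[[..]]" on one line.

L=[[1,0,0,0],[-1,1,0,0],[2,1,1,0],[3,3,0,1]] U=[[3,-2,1,1],[0,3,3,-1],[0,0,-1,2],[0,0,0,2]]

  r1 -= -1·r0 → [0,3,3,-1]
  r2 -= 2·r0 → [0,3,2,1]
  r3 -= 3·r0 → [0,9,9,-1]
  r2 -= 1·r1 → [0,0,-1,2]
  r3 -= 3·r1 → [0,0,0,2]
  r3 -= 0·r2 → [0,0,0,2]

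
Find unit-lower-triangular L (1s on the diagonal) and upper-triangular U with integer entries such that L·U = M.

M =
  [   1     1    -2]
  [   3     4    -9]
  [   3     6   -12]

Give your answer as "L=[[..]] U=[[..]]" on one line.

  row1 -= 3·row0 → [0,1,-3]
  row2 -= 3·row0 → [0,3,-6]
  row2 -= 3·row1 → [0,0,3]

L=[[1,0,0],[3,1,0],[3,3,1]] U=[[1,1,-2],[0,1,-3],[0,0,3]]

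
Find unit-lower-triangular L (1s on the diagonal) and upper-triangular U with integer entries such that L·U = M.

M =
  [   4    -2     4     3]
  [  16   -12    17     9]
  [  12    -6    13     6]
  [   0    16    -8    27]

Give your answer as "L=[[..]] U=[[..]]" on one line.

L=[[1,0,0,0],[4,1,0,0],[3,0,1,0],[0,-4,-4,1]] U=[[4,-2,4,3],[0,-4,1,-3],[0,0,1,-3],[0,0,0,3]]

  r1 -= 4·r0 → [0,-4,1,-3]
  r2 -= 3·r0 → [0,0,1,-3]
  r3 -= 0·r0 → [0,16,-8,27]
  r2 -= 0·r1 → [0,0,1,-3]
  r3 -= -4·r1 → [0,0,-4,15]
  r3 -= -4·r2 → [0,0,0,3]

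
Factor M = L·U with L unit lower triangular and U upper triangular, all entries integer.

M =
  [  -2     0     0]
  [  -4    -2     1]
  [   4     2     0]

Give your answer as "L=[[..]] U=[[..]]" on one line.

  row1 -= 2·row0 → [0,-2,1]
  row2 -= -2·row0 → [0,2,0]
  row2 -= -1·row1 → [0,0,1]

L=[[1,0,0],[2,1,0],[-2,-1,1]] U=[[-2,0,0],[0,-2,1],[0,0,1]]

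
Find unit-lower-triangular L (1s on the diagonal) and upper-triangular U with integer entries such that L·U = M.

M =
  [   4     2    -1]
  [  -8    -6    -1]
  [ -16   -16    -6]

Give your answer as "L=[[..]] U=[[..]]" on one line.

L=[[1,0,0],[-2,1,0],[-4,4,1]] U=[[4,2,-1],[0,-2,-3],[0,0,2]]

  r1 -= -2·r0 → [0,-2,-3]
  r2 -= -4·r0 → [0,-8,-10]
  r2 -= 4·r1 → [0,0,2]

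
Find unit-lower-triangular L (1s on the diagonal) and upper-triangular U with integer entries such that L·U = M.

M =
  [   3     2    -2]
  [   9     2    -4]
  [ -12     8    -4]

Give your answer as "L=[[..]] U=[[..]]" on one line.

L=[[1,0,0],[3,1,0],[-4,-4,1]] U=[[3,2,-2],[0,-4,2],[0,0,-4]]

  R1 -= 3·R0 → [0,-4,2]
  R2 -= -4·R0 → [0,16,-12]
  R2 -= -4·R1 → [0,0,-4]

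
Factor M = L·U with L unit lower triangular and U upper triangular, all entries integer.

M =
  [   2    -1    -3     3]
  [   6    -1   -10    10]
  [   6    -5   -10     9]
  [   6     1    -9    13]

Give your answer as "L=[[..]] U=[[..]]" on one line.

L=[[1,0,0,0],[3,1,0,0],[3,-1,1,0],[3,2,-1,1]] U=[[2,-1,-3,3],[0,2,-1,1],[0,0,-2,1],[0,0,0,3]]

  row1 -= 3·row0 → [0,2,-1,1]
  row2 -= 3·row0 → [0,-2,-1,0]
  row3 -= 3·row0 → [0,4,0,4]
  row2 -= -1·row1 → [0,0,-2,1]
  row3 -= 2·row1 → [0,0,2,2]
  row3 -= -1·row2 → [0,0,0,3]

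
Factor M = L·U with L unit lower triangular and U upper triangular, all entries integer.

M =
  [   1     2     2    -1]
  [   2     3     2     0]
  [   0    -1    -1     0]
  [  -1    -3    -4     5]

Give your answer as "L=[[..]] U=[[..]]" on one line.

  row1 -= 2·row0 → [0,-1,-2,2]
  row2 -= 0·row0 → [0,-1,-1,0]
  row3 -= -1·row0 → [0,-1,-2,4]
  row2 -= 1·row1 → [0,0,1,-2]
  row3 -= 1·row1 → [0,0,0,2]
  row3 -= 0·row2 → [0,0,0,2]

L=[[1,0,0,0],[2,1,0,0],[0,1,1,0],[-1,1,0,1]] U=[[1,2,2,-1],[0,-1,-2,2],[0,0,1,-2],[0,0,0,2]]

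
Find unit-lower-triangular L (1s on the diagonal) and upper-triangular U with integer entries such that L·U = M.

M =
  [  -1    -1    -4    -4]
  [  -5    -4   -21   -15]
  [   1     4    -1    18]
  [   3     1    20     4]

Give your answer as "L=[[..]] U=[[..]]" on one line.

  row1 -= 5·row0 → [0,1,-1,5]
  row2 -= -1·row0 → [0,3,-5,14]
  row3 -= -3·row0 → [0,-2,8,-8]
  row2 -= 3·row1 → [0,0,-2,-1]
  row3 -= -2·row1 → [0,0,6,2]
  row3 -= -3·row2 → [0,0,0,-1]

L=[[1,0,0,0],[5,1,0,0],[-1,3,1,0],[-3,-2,-3,1]] U=[[-1,-1,-4,-4],[0,1,-1,5],[0,0,-2,-1],[0,0,0,-1]]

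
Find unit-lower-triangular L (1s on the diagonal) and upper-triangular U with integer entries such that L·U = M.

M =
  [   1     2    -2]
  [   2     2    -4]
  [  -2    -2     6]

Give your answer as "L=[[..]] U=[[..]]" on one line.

L=[[1,0,0],[2,1,0],[-2,-1,1]] U=[[1,2,-2],[0,-2,0],[0,0,2]]

  row1 -= 2·row0 → [0,-2,0]
  row2 -= -2·row0 → [0,2,2]
  row2 -= -1·row1 → [0,0,2]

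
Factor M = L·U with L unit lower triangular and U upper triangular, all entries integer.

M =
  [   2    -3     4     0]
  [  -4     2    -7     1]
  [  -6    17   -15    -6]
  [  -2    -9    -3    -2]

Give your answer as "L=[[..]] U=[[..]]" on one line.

  R1 -= -2·R0 → [0,-4,1,1]
  R2 -= -3·R0 → [0,8,-3,-6]
  R3 -= -1·R0 → [0,-12,1,-2]
  R2 -= -2·R1 → [0,0,-1,-4]
  R3 -= 3·R1 → [0,0,-2,-5]
  R3 -= 2·R2 → [0,0,0,3]

L=[[1,0,0,0],[-2,1,0,0],[-3,-2,1,0],[-1,3,2,1]] U=[[2,-3,4,0],[0,-4,1,1],[0,0,-1,-4],[0,0,0,3]]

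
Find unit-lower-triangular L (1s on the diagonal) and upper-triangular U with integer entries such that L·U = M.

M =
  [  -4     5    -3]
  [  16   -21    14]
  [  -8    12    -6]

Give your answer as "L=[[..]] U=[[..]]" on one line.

L=[[1,0,0],[-4,1,0],[2,-2,1]] U=[[-4,5,-3],[0,-1,2],[0,0,4]]

  R1 -= -4·R0 → [0,-1,2]
  R2 -= 2·R0 → [0,2,0]
  R2 -= -2·R1 → [0,0,4]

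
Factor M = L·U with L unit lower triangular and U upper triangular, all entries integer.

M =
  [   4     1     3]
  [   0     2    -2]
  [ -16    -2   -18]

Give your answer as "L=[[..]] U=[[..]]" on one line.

  row1 -= 0·row0 → [0,2,-2]
  row2 -= -4·row0 → [0,2,-6]
  row2 -= 1·row1 → [0,0,-4]

L=[[1,0,0],[0,1,0],[-4,1,1]] U=[[4,1,3],[0,2,-2],[0,0,-4]]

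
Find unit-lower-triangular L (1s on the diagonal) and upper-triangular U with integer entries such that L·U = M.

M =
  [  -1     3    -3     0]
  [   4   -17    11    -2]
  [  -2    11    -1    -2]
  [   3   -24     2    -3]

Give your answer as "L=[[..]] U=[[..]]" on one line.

  R1 -= -4·R0 → [0,-5,-1,-2]
  R2 -= 2·R0 → [0,5,5,-2]
  R3 -= -3·R0 → [0,-15,-7,-3]
  R2 -= -1·R1 → [0,0,4,-4]
  R3 -= 3·R1 → [0,0,-4,3]
  R3 -= -1·R2 → [0,0,0,-1]

L=[[1,0,0,0],[-4,1,0,0],[2,-1,1,0],[-3,3,-1,1]] U=[[-1,3,-3,0],[0,-5,-1,-2],[0,0,4,-4],[0,0,0,-1]]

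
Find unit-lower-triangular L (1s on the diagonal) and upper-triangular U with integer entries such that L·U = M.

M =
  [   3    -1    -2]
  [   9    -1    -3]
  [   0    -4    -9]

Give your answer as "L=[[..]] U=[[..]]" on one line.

  row1 -= 3·row0 → [0,2,3]
  row2 -= 0·row0 → [0,-4,-9]
  row2 -= -2·row1 → [0,0,-3]

L=[[1,0,0],[3,1,0],[0,-2,1]] U=[[3,-1,-2],[0,2,3],[0,0,-3]]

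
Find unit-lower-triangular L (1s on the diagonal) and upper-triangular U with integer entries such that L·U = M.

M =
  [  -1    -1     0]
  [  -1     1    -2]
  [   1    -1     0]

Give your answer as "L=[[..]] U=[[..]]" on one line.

L=[[1,0,0],[1,1,0],[-1,-1,1]] U=[[-1,-1,0],[0,2,-2],[0,0,-2]]

  row1 -= 1·row0 → [0,2,-2]
  row2 -= -1·row0 → [0,-2,0]
  row2 -= -1·row1 → [0,0,-2]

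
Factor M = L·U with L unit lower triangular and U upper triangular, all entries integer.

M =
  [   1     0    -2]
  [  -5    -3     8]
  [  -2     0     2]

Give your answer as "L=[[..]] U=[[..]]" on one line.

L=[[1,0,0],[-5,1,0],[-2,0,1]] U=[[1,0,-2],[0,-3,-2],[0,0,-2]]

  r1 -= -5·r0 → [0,-3,-2]
  r2 -= -2·r0 → [0,0,-2]
  r2 -= 0·r1 → [0,0,-2]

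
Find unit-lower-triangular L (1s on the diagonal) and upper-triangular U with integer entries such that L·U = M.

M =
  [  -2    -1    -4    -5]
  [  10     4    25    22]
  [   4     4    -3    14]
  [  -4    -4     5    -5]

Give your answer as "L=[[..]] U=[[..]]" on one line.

L=[[1,0,0,0],[-5,1,0,0],[-2,-2,1,0],[2,2,-3,1]] U=[[-2,-1,-4,-5],[0,-1,5,-3],[0,0,-1,-2],[0,0,0,5]]

  row1 -= -5·row0 → [0,-1,5,-3]
  row2 -= -2·row0 → [0,2,-11,4]
  row3 -= 2·row0 → [0,-2,13,5]
  row2 -= -2·row1 → [0,0,-1,-2]
  row3 -= 2·row1 → [0,0,3,11]
  row3 -= -3·row2 → [0,0,0,5]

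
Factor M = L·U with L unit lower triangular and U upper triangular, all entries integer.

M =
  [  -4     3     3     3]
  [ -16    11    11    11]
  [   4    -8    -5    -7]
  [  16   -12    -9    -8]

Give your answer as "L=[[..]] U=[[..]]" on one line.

L=[[1,0,0,0],[4,1,0,0],[-1,5,1,0],[-4,0,1,1]] U=[[-4,3,3,3],[0,-1,-1,-1],[0,0,3,1],[0,0,0,3]]

  row1 -= 4·row0 → [0,-1,-1,-1]
  row2 -= -1·row0 → [0,-5,-2,-4]
  row3 -= -4·row0 → [0,0,3,4]
  row2 -= 5·row1 → [0,0,3,1]
  row3 -= 0·row1 → [0,0,3,4]
  row3 -= 1·row2 → [0,0,0,3]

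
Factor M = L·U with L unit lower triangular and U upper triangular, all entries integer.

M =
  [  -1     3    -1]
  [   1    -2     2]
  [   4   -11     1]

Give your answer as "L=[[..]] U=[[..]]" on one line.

  R1 -= -1·R0 → [0,1,1]
  R2 -= -4·R0 → [0,1,-3]
  R2 -= 1·R1 → [0,0,-4]

L=[[1,0,0],[-1,1,0],[-4,1,1]] U=[[-1,3,-1],[0,1,1],[0,0,-4]]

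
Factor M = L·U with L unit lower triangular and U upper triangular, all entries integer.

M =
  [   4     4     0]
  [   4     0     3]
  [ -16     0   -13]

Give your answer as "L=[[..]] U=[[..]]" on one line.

  row1 -= 1·row0 → [0,-4,3]
  row2 -= -4·row0 → [0,16,-13]
  row2 -= -4·row1 → [0,0,-1]

L=[[1,0,0],[1,1,0],[-4,-4,1]] U=[[4,4,0],[0,-4,3],[0,0,-1]]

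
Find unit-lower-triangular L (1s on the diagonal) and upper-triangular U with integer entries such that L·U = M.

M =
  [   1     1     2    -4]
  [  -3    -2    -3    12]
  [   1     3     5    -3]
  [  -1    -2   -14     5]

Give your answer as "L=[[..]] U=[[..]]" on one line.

  r1 -= -3·r0 → [0,1,3,0]
  r2 -= 1·r0 → [0,2,3,1]
  r3 -= -1·r0 → [0,-1,-12,1]
  r2 -= 2·r1 → [0,0,-3,1]
  r3 -= -1·r1 → [0,0,-9,1]
  r3 -= 3·r2 → [0,0,0,-2]

L=[[1,0,0,0],[-3,1,0,0],[1,2,1,0],[-1,-1,3,1]] U=[[1,1,2,-4],[0,1,3,0],[0,0,-3,1],[0,0,0,-2]]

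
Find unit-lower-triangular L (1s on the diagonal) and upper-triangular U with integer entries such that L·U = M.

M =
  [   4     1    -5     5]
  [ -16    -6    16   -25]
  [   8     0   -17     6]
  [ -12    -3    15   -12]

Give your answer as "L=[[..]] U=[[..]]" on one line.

  R1 -= -4·R0 → [0,-2,-4,-5]
  R2 -= 2·R0 → [0,-2,-7,-4]
  R3 -= -3·R0 → [0,0,0,3]
  R2 -= 1·R1 → [0,0,-3,1]
  R3 -= 0·R1 → [0,0,0,3]
  R3 -= 0·R2 → [0,0,0,3]

L=[[1,0,0,0],[-4,1,0,0],[2,1,1,0],[-3,0,0,1]] U=[[4,1,-5,5],[0,-2,-4,-5],[0,0,-3,1],[0,0,0,3]]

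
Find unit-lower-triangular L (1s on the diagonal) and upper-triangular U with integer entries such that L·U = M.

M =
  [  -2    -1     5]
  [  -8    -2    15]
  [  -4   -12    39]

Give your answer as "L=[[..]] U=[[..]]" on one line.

  row1 -= 4·row0 → [0,2,-5]
  row2 -= 2·row0 → [0,-10,29]
  row2 -= -5·row1 → [0,0,4]

L=[[1,0,0],[4,1,0],[2,-5,1]] U=[[-2,-1,5],[0,2,-5],[0,0,4]]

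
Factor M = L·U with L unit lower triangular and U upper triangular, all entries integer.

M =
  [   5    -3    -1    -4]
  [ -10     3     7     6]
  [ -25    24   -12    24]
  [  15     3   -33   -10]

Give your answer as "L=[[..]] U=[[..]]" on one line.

  R1 -= -2·R0 → [0,-3,5,-2]
  R2 -= -5·R0 → [0,9,-17,4]
  R3 -= 3·R0 → [0,12,-30,2]
  R2 -= -3·R1 → [0,0,-2,-2]
  R3 -= -4·R1 → [0,0,-10,-6]
  R3 -= 5·R2 → [0,0,0,4]

L=[[1,0,0,0],[-2,1,0,0],[-5,-3,1,0],[3,-4,5,1]] U=[[5,-3,-1,-4],[0,-3,5,-2],[0,0,-2,-2],[0,0,0,4]]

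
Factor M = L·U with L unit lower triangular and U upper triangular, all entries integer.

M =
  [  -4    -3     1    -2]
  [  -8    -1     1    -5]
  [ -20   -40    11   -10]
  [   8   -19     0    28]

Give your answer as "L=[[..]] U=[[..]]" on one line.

L=[[1,0,0,0],[2,1,0,0],[5,-5,1,0],[-2,-5,-3,1]] U=[[-4,-3,1,-2],[0,5,-1,-1],[0,0,1,-5],[0,0,0,4]]

  R1 -= 2·R0 → [0,5,-1,-1]
  R2 -= 5·R0 → [0,-25,6,0]
  R3 -= -2·R0 → [0,-25,2,24]
  R2 -= -5·R1 → [0,0,1,-5]
  R3 -= -5·R1 → [0,0,-3,19]
  R3 -= -3·R2 → [0,0,0,4]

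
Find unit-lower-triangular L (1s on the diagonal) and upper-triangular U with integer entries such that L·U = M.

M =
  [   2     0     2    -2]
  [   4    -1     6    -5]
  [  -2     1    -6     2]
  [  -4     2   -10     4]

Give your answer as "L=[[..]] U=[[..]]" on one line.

L=[[1,0,0,0],[2,1,0,0],[-1,-1,1,0],[-2,-2,1,1]] U=[[2,0,2,-2],[0,-1,2,-1],[0,0,-2,-1],[0,0,0,-1]]

  R1 -= 2·R0 → [0,-1,2,-1]
  R2 -= -1·R0 → [0,1,-4,0]
  R3 -= -2·R0 → [0,2,-6,0]
  R2 -= -1·R1 → [0,0,-2,-1]
  R3 -= -2·R1 → [0,0,-2,-2]
  R3 -= 1·R2 → [0,0,0,-1]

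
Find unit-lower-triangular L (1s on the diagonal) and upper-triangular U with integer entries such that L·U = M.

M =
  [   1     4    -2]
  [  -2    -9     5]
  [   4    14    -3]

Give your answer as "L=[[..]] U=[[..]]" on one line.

L=[[1,0,0],[-2,1,0],[4,2,1]] U=[[1,4,-2],[0,-1,1],[0,0,3]]

  row1 -= -2·row0 → [0,-1,1]
  row2 -= 4·row0 → [0,-2,5]
  row2 -= 2·row1 → [0,0,3]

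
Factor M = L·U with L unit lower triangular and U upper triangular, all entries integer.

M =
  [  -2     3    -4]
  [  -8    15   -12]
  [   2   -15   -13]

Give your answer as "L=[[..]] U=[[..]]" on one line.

L=[[1,0,0],[4,1,0],[-1,-4,1]] U=[[-2,3,-4],[0,3,4],[0,0,-1]]

  R1 -= 4·R0 → [0,3,4]
  R2 -= -1·R0 → [0,-12,-17]
  R2 -= -4·R1 → [0,0,-1]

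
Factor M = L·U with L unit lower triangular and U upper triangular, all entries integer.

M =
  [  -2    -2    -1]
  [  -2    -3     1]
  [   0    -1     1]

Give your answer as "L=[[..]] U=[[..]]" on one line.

  R1 -= 1·R0 → [0,-1,2]
  R2 -= 0·R0 → [0,-1,1]
  R2 -= 1·R1 → [0,0,-1]

L=[[1,0,0],[1,1,0],[0,1,1]] U=[[-2,-2,-1],[0,-1,2],[0,0,-1]]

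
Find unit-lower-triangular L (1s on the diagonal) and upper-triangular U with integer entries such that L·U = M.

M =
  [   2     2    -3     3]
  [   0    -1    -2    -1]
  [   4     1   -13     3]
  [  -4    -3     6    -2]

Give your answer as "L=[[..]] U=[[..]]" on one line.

  r1 -= 0·r0 → [0,-1,-2,-1]
  r2 -= 2·r0 → [0,-3,-7,-3]
  r3 -= -2·r0 → [0,1,0,4]
  r2 -= 3·r1 → [0,0,-1,0]
  r3 -= -1·r1 → [0,0,-2,3]
  r3 -= 2·r2 → [0,0,0,3]

L=[[1,0,0,0],[0,1,0,0],[2,3,1,0],[-2,-1,2,1]] U=[[2,2,-3,3],[0,-1,-2,-1],[0,0,-1,0],[0,0,0,3]]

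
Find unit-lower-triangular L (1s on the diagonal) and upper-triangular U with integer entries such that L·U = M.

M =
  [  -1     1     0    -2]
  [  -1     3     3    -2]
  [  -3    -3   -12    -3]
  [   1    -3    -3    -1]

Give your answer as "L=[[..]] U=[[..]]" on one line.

L=[[1,0,0,0],[1,1,0,0],[3,-3,1,0],[-1,-1,0,1]] U=[[-1,1,0,-2],[0,2,3,0],[0,0,-3,3],[0,0,0,-3]]

  row1 -= 1·row0 → [0,2,3,0]
  row2 -= 3·row0 → [0,-6,-12,3]
  row3 -= -1·row0 → [0,-2,-3,-3]
  row2 -= -3·row1 → [0,0,-3,3]
  row3 -= -1·row1 → [0,0,0,-3]
  row3 -= 0·row2 → [0,0,0,-3]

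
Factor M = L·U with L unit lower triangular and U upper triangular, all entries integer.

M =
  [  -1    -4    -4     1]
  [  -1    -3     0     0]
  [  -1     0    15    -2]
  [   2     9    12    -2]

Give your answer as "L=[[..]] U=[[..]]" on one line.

  row1 -= 1·row0 → [0,1,4,-1]
  row2 -= 1·row0 → [0,4,19,-3]
  row3 -= -2·row0 → [0,1,4,0]
  row2 -= 4·row1 → [0,0,3,1]
  row3 -= 1·row1 → [0,0,0,1]
  row3 -= 0·row2 → [0,0,0,1]

L=[[1,0,0,0],[1,1,0,0],[1,4,1,0],[-2,1,0,1]] U=[[-1,-4,-4,1],[0,1,4,-1],[0,0,3,1],[0,0,0,1]]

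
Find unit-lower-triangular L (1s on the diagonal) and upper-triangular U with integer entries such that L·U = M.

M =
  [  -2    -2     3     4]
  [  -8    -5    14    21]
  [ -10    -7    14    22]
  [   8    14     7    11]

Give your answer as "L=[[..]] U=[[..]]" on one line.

L=[[1,0,0,0],[4,1,0,0],[5,1,1,0],[-4,2,-5,1]] U=[[-2,-2,3,4],[0,3,2,5],[0,0,-3,-3],[0,0,0,2]]

  r1 -= 4·r0 → [0,3,2,5]
  r2 -= 5·r0 → [0,3,-1,2]
  r3 -= -4·r0 → [0,6,19,27]
  r2 -= 1·r1 → [0,0,-3,-3]
  r3 -= 2·r1 → [0,0,15,17]
  r3 -= -5·r2 → [0,0,0,2]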